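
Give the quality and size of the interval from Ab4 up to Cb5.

minor third

A to C spans three letter names (A-B-C), so the interval is some kind of third.
Ab4 to Cb5 is 3 semitones, a half step short of the major third (4), so this is minor.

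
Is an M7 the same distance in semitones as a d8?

A major seventh spans 11 semitones, and a diminished octave also spans 11 semitones — they're enharmonic.

Yes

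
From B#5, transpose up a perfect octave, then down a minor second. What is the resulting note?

A##6

B#5 up a perfect octave → B#6 (12 semitones).
Down a minor second from B#6: A##6 (1 semitone down).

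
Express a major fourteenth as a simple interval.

Each octave removed subtracts seven from the number: 14 − 7 = 7.
Quality carries through unchanged, so the simple form is a major seventh.

major 7th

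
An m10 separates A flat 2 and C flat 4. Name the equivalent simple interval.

m3

Take out an octave (7 from the number): 10 − 7 = 3.
Quality carries through unchanged, so the simple form is a minor third.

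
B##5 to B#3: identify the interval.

augmented fifteenth

Descending from B##5 to B#3 is the same interval as ascending B#3 to B##5.
B to B is the same letter name, plus 2 octaves — that makes it a fifteenth of some quality.
The perfect fifteenth is 24 semitones; here we have 25, one semitone wider: augmented.
(Equivalently, a compound augmented octave: an augmented octave plus an octave.)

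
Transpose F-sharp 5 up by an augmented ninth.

Counting two letter names plus an octave up from F lands on G.
An augmented ninth spans 15 semitones, so from F#5 the target pitch is G##6.

G-double-sharp 6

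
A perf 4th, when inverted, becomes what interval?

Interval numbers invert to sum to nine: 4 + 5 = 9, so a fourth inverts to a fifth.
Quality inverts too: perfect stays perfect. That makes the inversion a perfect fifth.

P5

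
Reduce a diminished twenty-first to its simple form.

diminished seventh

Subtracting seven from the interval number removes an octave: 21 − 14 = 7.
So a diminished twenty-first is 2 octaves plus a diminished seventh. The quality is unchanged.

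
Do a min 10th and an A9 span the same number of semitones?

Both span 15 semitones: a minor tenth and an augmented ninth are the same chromatic distance.

Yes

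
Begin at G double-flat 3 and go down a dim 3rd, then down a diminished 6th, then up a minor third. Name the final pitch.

A diminished third down from Gbb3 is Eb3.
A diminished sixth down from Eb3 is G#2.
G#2 up a minor third → B2 (3 semitones).

B 2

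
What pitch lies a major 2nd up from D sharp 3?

E sharp 3

Two letter names up from D: E.
A major second spans 2 semitones, so from D#3 the target pitch is E#3.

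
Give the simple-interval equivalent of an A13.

Subtracting seven from the interval number removes an octave: 13 − 7 = 6.
That makes an augmented thirteenth a compound augmented sixth — an octave plus an augmented sixth.

augmented 6th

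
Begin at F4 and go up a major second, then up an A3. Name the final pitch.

B#4

Up a major second from F4: G4 (2 semitones up).
An augmented third up from G4 is B#4.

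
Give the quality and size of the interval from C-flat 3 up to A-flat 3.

C to A spans six letter names (C-D-E-F-G-A) — that makes it a sixth of some quality.
Counting semitones, Cb3→Ab3 is 9, which is the major sixth.

major 6th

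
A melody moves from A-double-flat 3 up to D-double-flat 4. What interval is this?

perfect fourth

A to D spans four letter names (A-B-C-D): a fourth.
The perfect fourth spans 5 semitones, and Abb3 to Dbb4 is exactly 5 semitones — so this is a perfect fourth.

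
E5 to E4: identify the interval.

Descending from E5 to E4 is the same interval as ascending E4 to E5.
E to E is the same letter name, plus an octave — that makes it an octave of some quality.
E4 to E5 is 12 semitones, matching the perfect octave exactly, so the quality is perfect.

P8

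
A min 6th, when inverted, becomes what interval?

major third

Interval numbers invert to sum to nine: 6 + 3 = 9, so a sixth inverts to a third.
The quality also flips — minor becomes major — giving a major third.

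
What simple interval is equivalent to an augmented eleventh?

A4

Subtracting seven from the interval number removes an octave: 11 − 7 = 4.
Quality carries through unchanged, so the simple form is an augmented fourth.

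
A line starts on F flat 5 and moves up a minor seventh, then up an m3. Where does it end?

Fb5 up a minor seventh → Ebb6 (10 semitones).
Ebb6 up a minor third → Gbb6 (3 semitones).

G double-flat 6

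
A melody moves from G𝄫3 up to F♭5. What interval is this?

M14

G to F spans seven letter names (G-A-B-C-D-E-F), plus an octave — that makes it a fourteenth of some quality.
Counting semitones, Gbb3→Fb5 is 23, which is the major fourteenth.
(Equivalently, a compound major seventh: a major seventh plus an octave.)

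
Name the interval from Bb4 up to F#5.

A5

B to F spans five letter names (B-C-D-E-F) — that makes it a fifth of some quality.
The perfect fifth is 7 semitones; here we have 8, one semitone wider: augmented.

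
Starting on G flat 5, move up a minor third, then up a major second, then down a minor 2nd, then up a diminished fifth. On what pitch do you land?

Gb5 up a minor third → Bbb5 (3 semitones).
Up a major second from Bbb5: Cb6 (2 semitones up).
Cb6 down a minor second → Bb5 (1 semitone).
Bb5 up a diminished fifth → Fb6 (6 semitones).

F flat 6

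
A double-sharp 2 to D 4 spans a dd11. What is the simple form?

Take out an octave (7 from the number): 11 − 7 = 4.
Quality carries through unchanged, so the simple form is a doubly diminished fourth.

doubly diminished 4th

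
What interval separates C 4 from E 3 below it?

Descending from C4 to E3 is the same interval as ascending E3 to C4.
E to C spans six letter names (E-F-G-A-B-C), so the interval is some kind of sixth.
A major sixth would be 9 semitones, but E3 to C4 is 8 — one semitone narrower, making it a minor sixth.

minor sixth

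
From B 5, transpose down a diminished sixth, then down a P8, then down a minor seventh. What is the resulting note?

E double-sharp 3

B5 down a diminished sixth → D##5 (7 semitones).
A perfect octave down from D##5 is D##4.
Down a minor seventh from D##4: E##3 (10 semitones down).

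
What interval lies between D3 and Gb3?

D to G spans four letter names (D-E-F-G): a fourth.
A perfect fourth would be 5 semitones; D3 to Gb3 is 4, one semitone narrower, so the interval is diminished.

diminished 4th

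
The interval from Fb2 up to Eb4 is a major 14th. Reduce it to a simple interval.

Subtracting seven from the interval number removes an octave: 14 − 7 = 7.
That makes a major fourteenth a compound major seventh — an octave plus a major seventh.

major 7th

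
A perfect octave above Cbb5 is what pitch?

An octave keeps the letter name C, an octave up from C.
A perfect octave is 12 semitones; 12 semitones up from Cbb5 gives Cbb6.

Cbb6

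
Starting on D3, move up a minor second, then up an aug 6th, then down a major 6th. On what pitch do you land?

E3

D3 up a minor second → Eb3 (1 semitone).
Up an augmented sixth from Eb3: C#4 (10 semitones up).
Down a major sixth from C#4: E3 (9 semitones down).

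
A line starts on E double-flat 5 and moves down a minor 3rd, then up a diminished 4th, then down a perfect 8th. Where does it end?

F double-flat 4

Down a minor third from Ebb5: Cb5 (3 semitones down).
Up a diminished fourth from Cb5: Fbb5 (4 semitones up).
Down a perfect octave from Fbb5: Fbb4 (12 semitones down).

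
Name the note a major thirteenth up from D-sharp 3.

B-sharp 4

The thirteenth's letter: D up six letter names plus an octave → B.
A major thirteenth is 21 semitones; 21 semitones up from D#3 gives B#4.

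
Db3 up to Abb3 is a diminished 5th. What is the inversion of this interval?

A4

Inverted interval numbers add to nine, so a fifth pairs with a fourth (5 + 4 = 9).
Quality inverts too: diminished becomes augmented. That makes the inversion an augmented fourth.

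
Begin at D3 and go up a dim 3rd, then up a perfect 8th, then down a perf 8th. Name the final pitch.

Fb3

Up a diminished third from D3: Fb3 (2 semitones up).
Up a perfect octave from Fb3: Fb4 (12 semitones up).
Down a perfect octave from Fb4: Fb3 (12 semitones down).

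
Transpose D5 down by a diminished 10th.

Counting three letter names plus an octave down from D lands on B.
Moving 14 semitones down from D5 (the size of a diminished tenth) reaches B#3.

B#3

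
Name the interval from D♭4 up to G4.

D to G spans four letter names (D-E-F-G) — that makes it a fourth of some quality.
The perfect fourth is 5 semitones; here we have 6, one semitone wider: augmented.

A4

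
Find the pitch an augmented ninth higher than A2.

Two letters up from A (plus an octave) reaches B.
An augmented ninth is 15 semitones; 15 semitones up from A2 gives B#3.

B#3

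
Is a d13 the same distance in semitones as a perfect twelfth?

Yes

A diminished thirteenth = 19 semitones = a perfect twelfth; enharmonically equal.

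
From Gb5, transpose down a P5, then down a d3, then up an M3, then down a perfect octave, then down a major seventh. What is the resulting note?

Gb5 down a perfect fifth → Cb5 (7 semitones).
Down a diminished third from Cb5: A4 (2 semitones down).
A major third up from A4 is C#5.
Down a perfect octave from C#5: C#4 (12 semitones down).
A major seventh down from C#4 is D3.

D3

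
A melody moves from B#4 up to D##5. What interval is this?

M3

B to D spans three letter names (B-C-D), so the interval is some kind of third.
B#4 to D##5 is 4 semitones, matching the major third exactly, so the quality is major.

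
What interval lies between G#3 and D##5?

G to D spans five letter names (G-A-B-C-D), plus an octave — that makes it a twelfth of some quality.
G#3 to D##5 spans 20 semitones — one semitone wider than the perfect twelfth (19) — giving an augmented twelfth.
(Equivalently, a compound augmented fifth: an augmented fifth plus an octave.)

augmented twelfth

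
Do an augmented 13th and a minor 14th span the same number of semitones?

Both span 22 semitones: an augmented thirteenth and a minor fourteenth are the same chromatic distance.

Yes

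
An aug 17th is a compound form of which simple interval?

augmented third

Take out 2 octaves (14 from the number): 17 − 14 = 3.
Quality carries through unchanged, so the simple form is an augmented third.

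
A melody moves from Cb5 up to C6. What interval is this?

augmented octave

C to C is the same letter name, plus an octave — that makes it an octave of some quality.
Cb5 to C6 spans 13 semitones — one semitone wider than the perfect octave (12) — giving an augmented octave.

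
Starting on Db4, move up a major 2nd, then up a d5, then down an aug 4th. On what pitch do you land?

Fbb4

Up a major second from Db4: Eb4 (2 semitones up).
Up a diminished fifth from Eb4: Bbb4 (6 semitones up).
An augmented fourth down from Bbb4 is Fbb4.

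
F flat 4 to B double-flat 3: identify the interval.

Descending from Fb4 to Bbb3 is the same interval as ascending Bbb3 to Fb4.
B to F spans five letter names (B-C-D-E-F) — that makes it a fifth of some quality.
Bbb3 to Fb4 is 7 semitones, matching the perfect fifth exactly, so the quality is perfect.

perfect fifth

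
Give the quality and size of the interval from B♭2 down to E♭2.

Descending from Bb2 to Eb2 is the same interval as ascending Eb2 to Bb2.
E to B spans five letter names (E-F-G-A-B) — that makes it a fifth of some quality.
Eb2 to Bb2 is 7 semitones, matching the perfect fifth exactly, so the quality is perfect.

perfect 5th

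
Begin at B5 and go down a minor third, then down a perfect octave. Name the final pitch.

B5 down a minor third → G#5 (3 semitones).
A perfect octave down from G#5 is G#4.

G#4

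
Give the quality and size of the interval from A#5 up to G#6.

A to G spans seven letter names (A-B-C-D-E-F-G) — that makes it a seventh of some quality.
A#5 to G#6 is 10 semitones, a half step short of the major seventh (11), so this is minor.

minor seventh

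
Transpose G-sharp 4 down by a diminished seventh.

The seventh takes the letter from G down to A.
A diminished seventh is 9 semitones; 9 semitones down from G#4 gives A##3.

A-double-sharp 3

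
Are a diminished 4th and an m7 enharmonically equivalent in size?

No

A diminished fourth is 4 semitones but a minor seventh is 10 semitones — different sizes.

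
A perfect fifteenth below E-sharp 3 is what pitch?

The letter stays E (same as the start), shifted two octaves down.
Moving 24 semitones down from E#3 (the size of a perfect fifteenth) reaches E#1.

E-sharp 1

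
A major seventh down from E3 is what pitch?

Seven letter names down from E: F.
A major seventh is 11 semitones; 11 semitones down from E3 gives F2.

F2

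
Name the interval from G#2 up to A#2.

major 2nd

G to A spans two letter names (G-A), so the interval is some kind of second.
G#2 to A#2 is 2 semitones, matching the major second exactly, so the quality is major.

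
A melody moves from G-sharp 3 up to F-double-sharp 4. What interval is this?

G to F spans seven letter names (G-A-B-C-D-E-F), so the interval is some kind of seventh.
Counting semitones, G#3→F##4 is 11, which is the major seventh.

major seventh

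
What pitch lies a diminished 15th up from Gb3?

The letter stays G (same as the start), shifted two octaves up.
Moving 23 semitones up from Gb3 (the size of a diminished fifteenth) reaches Gbb5.

Gbb5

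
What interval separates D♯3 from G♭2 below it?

Descending from D#3 to Gb2 is the same interval as ascending Gb2 to D#3.
G to D spans five letter names (G-A-B-C-D): a fifth.
A perfect fifth would be 7 semitones; Gb2 to D#3 is 9, two semitones wider, so the interval is doubly augmented.

doubly augmented fifth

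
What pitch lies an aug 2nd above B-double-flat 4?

Counting two letter names up from B lands on C.
Moving 3 semitones up from Bbb4 (the size of an augmented second) reaches C5.

C 5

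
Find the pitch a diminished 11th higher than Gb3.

The eleventh's letter: G up four letter names plus an octave → C.
A diminished eleventh is 16 semitones; 16 semitones up from Gb3 gives Cbb5.

Cbb5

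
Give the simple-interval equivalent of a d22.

diminished 8th

Subtracting seven from the interval number removes an octave: 22 − 14 = 8.
Quality carries through unchanged, so the simple form is a diminished octave.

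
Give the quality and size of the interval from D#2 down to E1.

Descending from D#2 to E1 is the same interval as ascending E1 to D#2.
E to D spans seven letter names (E-F-G-A-B-C-D): a seventh.
Counting semitones, E1→D#2 is 11, which is the major seventh.

major seventh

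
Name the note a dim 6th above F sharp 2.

D flat 3

Six letter names up from F: D.
A diminished sixth is 7 semitones; 7 semitones up from F#2 gives Db3.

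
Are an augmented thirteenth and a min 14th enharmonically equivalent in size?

An augmented thirteenth = 22 semitones = a minor fourteenth; enharmonically equal.

Yes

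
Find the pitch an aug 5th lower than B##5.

Five letter names down from B: E.
An augmented fifth spans 8 semitones, so from B##5 the target pitch is E#5.

E#5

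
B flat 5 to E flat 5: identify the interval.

perfect fifth

Descending from Bb5 to Eb5 is the same interval as ascending Eb5 to Bb5.
E to B spans five letter names (E-F-G-A-B) — that makes it a fifth of some quality.
Eb5 to Bb5 is 7 semitones, matching the perfect fifth exactly, so the quality is perfect.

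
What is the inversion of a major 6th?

minor 3rd

Inverted interval numbers add to nine, so a sixth pairs with a third (6 + 3 = 9).
And major becomes minor under inversion, so we get a minor third.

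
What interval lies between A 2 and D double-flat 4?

doubly diminished eleventh

A to D spans four letter names (A-B-C-D), plus an octave — that makes it an eleventh of some quality.
A2 to Dbb4 spans 15 semitones — two semitones narrower than the perfect eleventh (17) — giving a doubly diminished eleventh.
(Equivalently, a compound doubly diminished fourth: a doubly diminished fourth plus an octave.)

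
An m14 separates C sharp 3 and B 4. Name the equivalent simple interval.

m7

Each octave removed subtracts seven from the number: 14 − 7 = 7.
That makes a minor fourteenth a compound minor seventh — an octave plus a minor seventh.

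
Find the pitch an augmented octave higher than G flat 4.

G 5

The letter stays G (same as the start), shifted an octave up.
An augmented octave is 13 semitones; 13 semitones up from Gb4 gives G5.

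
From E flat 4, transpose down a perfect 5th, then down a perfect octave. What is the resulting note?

A flat 2

A perfect fifth down from Eb4 is Ab3.
Down a perfect octave from Ab3: Ab2 (12 semitones down).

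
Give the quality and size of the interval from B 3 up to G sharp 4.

major sixth

B to G spans six letter names (B-C-D-E-F-G) — that makes it a sixth of some quality.
Counting semitones, B3→G#4 is 9, which is the major sixth.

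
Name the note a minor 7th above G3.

F4

Seven letter names up from G: F.
Moving 10 semitones up from G3 (the size of a minor seventh) reaches F4.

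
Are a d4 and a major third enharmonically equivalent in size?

A diminished fourth spans 4 semitones, and a major third also spans 4 semitones — they're enharmonic.

Yes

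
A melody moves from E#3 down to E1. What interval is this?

Descending from E#3 to E1 is the same interval as ascending E1 to E#3.
E to E is the same letter name, plus 2 octaves, so the interval is some kind of fifteenth.
The perfect fifteenth is 24 semitones; here we have 25, one semitone wider: augmented.
(Equivalently, a compound augmented octave: an augmented octave plus an octave.)

A15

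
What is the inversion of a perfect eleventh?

perfect 5th

First reduce the compound perfect eleventh to its simple form, a perfect fourth.
The rule of nine gives the new number: 9 − 4 = 5, so a fourth becomes a fifth.
And perfect stays perfect under inversion, so we get a perfect fifth.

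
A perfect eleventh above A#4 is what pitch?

D#6

Counting four letter names plus an octave up from A lands on D.
A perfect eleventh is 17 semitones; 17 semitones up from A#4 gives D#6.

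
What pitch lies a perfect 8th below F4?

F3

For an octave the letter name doesn't change: still F, an octave down.
A perfect octave is 12 semitones; 12 semitones down from F4 gives F3.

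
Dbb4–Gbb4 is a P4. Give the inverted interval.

P5

The rule of nine gives the new number: 9 − 4 = 5, so a fourth becomes a fifth.
And perfect stays perfect under inversion, so we get a perfect fifth.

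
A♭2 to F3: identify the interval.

A to F spans six letter names (A-B-C-D-E-F), so the interval is some kind of sixth.
Counting semitones, Ab2→F3 is 9, which is the major sixth.

major 6th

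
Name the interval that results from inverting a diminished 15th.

augmented unison

First reduce the compound diminished fifteenth to its simple form, a diminished octave.
Inverted interval numbers add to nine, so an octave pairs with a unison (8 + 1 = 9).
And diminished becomes augmented under inversion, so we get an augmented unison.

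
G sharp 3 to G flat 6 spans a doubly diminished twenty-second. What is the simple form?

dd8

Subtracting seven from the interval number removes an octave: 22 − 14 = 8.
So a doubly diminished twenty-second is 2 octaves plus a doubly diminished octave. The quality is unchanged.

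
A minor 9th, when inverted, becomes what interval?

First reduce the compound minor ninth to its simple form, a minor second.
The rule of nine gives the new number: 9 − 2 = 7, so a second becomes a seventh.
The quality also flips — minor becomes major — giving a major seventh.

major 7th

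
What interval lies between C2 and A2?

major 6th

C to A spans six letter names (C-D-E-F-G-A): a sixth.
C2 to A2 is 9 semitones, matching the major sixth exactly, so the quality is major.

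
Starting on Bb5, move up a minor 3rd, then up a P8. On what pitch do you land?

Db7

Bb5 up a minor third → Db6 (3 semitones).
A perfect octave up from Db6 is Db7.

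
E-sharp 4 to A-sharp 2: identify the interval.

perfect 12th

Descending from E#4 to A#2 is the same interval as ascending A#2 to E#4.
A to E spans five letter names (A-B-C-D-E), plus an octave — that makes it a twelfth of some quality.
The perfect twelfth spans 19 semitones, and A#2 to E#4 is exactly 19 semitones — so this is a perfect twelfth.
(Equivalently, a compound perfect fifth: a perfect fifth plus an octave.)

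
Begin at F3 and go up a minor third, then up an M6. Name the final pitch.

F4

Up a minor third from F3: Ab3 (3 semitones up).
Up a major sixth from Ab3: F4 (9 semitones up).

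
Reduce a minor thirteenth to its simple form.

Each octave removed subtracts seven from the number: 13 − 7 = 6.
Quality carries through unchanged, so the simple form is a minor sixth.

minor 6th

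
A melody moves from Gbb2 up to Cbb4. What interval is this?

perfect eleventh

G to C spans four letter names (G-A-B-C), plus an octave: an eleventh.
Gbb2 to Cbb4 is 17 semitones, matching the perfect eleventh exactly, so the quality is perfect.
(Equivalently, a compound perfect fourth: a perfect fourth plus an octave.)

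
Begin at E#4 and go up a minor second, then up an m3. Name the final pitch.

A4

Up a minor second from E#4: F#4 (1 semitone up).
A minor third up from F#4 is A4.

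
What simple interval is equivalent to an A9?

Take out an octave (7 from the number): 9 − 7 = 2.
So an augmented ninth is an octave plus an augmented second. The quality is unchanged.

augmented second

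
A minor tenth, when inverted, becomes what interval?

major sixth

First reduce the compound minor tenth to its simple form, a minor third.
The rule of nine gives the new number: 9 − 3 = 6, so a third becomes a sixth.
And minor becomes major under inversion, so we get a major sixth.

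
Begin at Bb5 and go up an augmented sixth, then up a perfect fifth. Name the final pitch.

D#7

Bb5 up an augmented sixth → G#6 (10 semitones).
G#6 up a perfect fifth → D#7 (7 semitones).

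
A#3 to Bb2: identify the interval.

augmented seventh

Descending from A#3 to Bb2 is the same interval as ascending Bb2 to A#3.
B to A spans seven letter names (B-C-D-E-F-G-A): a seventh.
Bb2 to A#3 spans 12 semitones — one semitone wider than the major seventh (11) — giving an augmented seventh.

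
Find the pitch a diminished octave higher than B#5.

B6

For an octave the letter name doesn't change: still B, an octave up.
Moving 11 semitones up from B#5 (the size of a diminished octave) reaches B6.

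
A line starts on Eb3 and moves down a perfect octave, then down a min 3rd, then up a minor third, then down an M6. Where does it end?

Down a perfect octave from Eb3: Eb2 (12 semitones down).
Down a minor third from Eb2: C2 (3 semitones down).
A minor third up from C2 is Eb2.
A major sixth down from Eb2 is Gb1.

Gb1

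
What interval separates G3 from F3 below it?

major 2nd

Descending from G3 to F3 is the same interval as ascending F3 to G3.
F to G spans two letter names (F-G), so the interval is some kind of second.
F3 to G3 is 2 semitones, matching the major second exactly, so the quality is major.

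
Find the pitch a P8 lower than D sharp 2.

D sharp 1

An octave keeps the letter name D, an octave down from D.
A perfect octave spans 12 semitones, so from D#2 the target pitch is D#1.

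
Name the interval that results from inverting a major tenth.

minor 6th

First reduce the compound major tenth to its simple form, a major third.
Inverted interval numbers add to nine, so a third pairs with a sixth (3 + 6 = 9).
The quality also flips — major becomes minor — giving a minor sixth.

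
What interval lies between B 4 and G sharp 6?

major thirteenth

B to G spans six letter names (B-C-D-E-F-G), plus an octave — that makes it a thirteenth of some quality.
The major thirteenth spans 21 semitones, and B4 to G#6 is exactly 21 semitones — so this is a major thirteenth.
(Equivalently, a compound major sixth: a major sixth plus an octave.)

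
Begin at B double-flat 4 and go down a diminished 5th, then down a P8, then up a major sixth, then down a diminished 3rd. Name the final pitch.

A sharp 3

Down a diminished fifth from Bbb4: Eb4 (6 semitones down).
A perfect octave down from Eb4 is Eb3.
Eb3 up a major sixth → C4 (9 semitones).
C4 down a diminished third → A#3 (2 semitones).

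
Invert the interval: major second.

minor 7th

Interval numbers invert to sum to nine: 2 + 7 = 9, so a second inverts to a seventh.
The quality also flips — major becomes minor — giving a minor seventh.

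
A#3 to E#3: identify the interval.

Descending from A#3 to E#3 is the same interval as ascending E#3 to A#3.
E to A spans four letter names (E-F-G-A), so the interval is some kind of fourth.
The perfect fourth spans 5 semitones, and E#3 to A#3 is exactly 5 semitones — so this is a perfect fourth.

perfect 4th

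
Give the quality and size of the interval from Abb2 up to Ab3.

A8

A to A is the same letter name, plus an octave, so the interval is some kind of octave.
Abb2 to Ab3 spans 13 semitones — one semitone wider than the perfect octave (12) — giving an augmented octave.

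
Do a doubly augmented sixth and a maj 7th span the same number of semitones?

Yes

A doubly augmented sixth = 11 semitones = a major seventh; enharmonically equal.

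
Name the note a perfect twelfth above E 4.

Counting five letter names plus an octave up from E lands on B.
A perfect twelfth spans 19 semitones, so from E4 the target pitch is B5.

B 5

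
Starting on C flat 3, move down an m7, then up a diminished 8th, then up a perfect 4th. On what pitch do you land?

Down a minor seventh from Cb3: Db2 (10 semitones down).
Up a diminished octave from Db2: Dbb3 (11 semitones up).
Up a perfect fourth from Dbb3: Gbb3 (5 semitones up).

G double-flat 3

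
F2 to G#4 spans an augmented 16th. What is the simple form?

augmented second

Take out 2 octaves (14 from the number): 16 − 14 = 2.
So an augmented sixteenth is 2 octaves plus an augmented second. The quality is unchanged.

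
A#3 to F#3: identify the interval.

Descending from A#3 to F#3 is the same interval as ascending F#3 to A#3.
F to A spans three letter names (F-G-A), so the interval is some kind of third.
The major third spans 4 semitones, and F#3 to A#3 is exactly 4 semitones — so this is a major third.

major third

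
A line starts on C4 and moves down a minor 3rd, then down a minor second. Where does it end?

Down a minor third from C4: A3 (3 semitones down).
Down a minor second from A3: G#3 (1 semitone down).

G#3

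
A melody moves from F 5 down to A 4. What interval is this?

minor 6th

Descending from F5 to A4 is the same interval as ascending A4 to F5.
A to F spans six letter names (A-B-C-D-E-F): a sixth.
A major sixth would be 9 semitones, but A4 to F5 is 8 — one semitone narrower, making it a minor sixth.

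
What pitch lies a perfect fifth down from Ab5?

Counting five letter names down from A lands on D.
A perfect fifth spans 7 semitones, so from Ab5 the target pitch is Db5.

Db5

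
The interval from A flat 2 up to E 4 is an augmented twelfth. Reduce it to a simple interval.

Subtracting seven from the interval number removes an octave: 12 − 7 = 5.
So an augmented twelfth is an octave plus an augmented fifth. The quality is unchanged.

A5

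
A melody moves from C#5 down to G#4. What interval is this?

Descending from C#5 to G#4 is the same interval as ascending G#4 to C#5.
G to C spans four letter names (G-A-B-C) — that makes it a fourth of some quality.
G#4 to C#5 is 5 semitones, matching the perfect fourth exactly, so the quality is perfect.

perfect fourth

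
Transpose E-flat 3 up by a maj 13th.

C 5

The thirteenth's letter: E up six letter names plus an octave → C.
A major thirteenth is 21 semitones; 21 semitones up from Eb3 gives C5.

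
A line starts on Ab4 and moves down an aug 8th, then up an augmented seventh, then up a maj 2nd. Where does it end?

Ab4 down an augmented octave → Abb3 (13 semitones).
An augmented seventh up from Abb3 is G4.
Up a major second from G4: A4 (2 semitones up).

A4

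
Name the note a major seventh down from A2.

Bb1

Seven letter names down from A: B.
A major seventh is 11 semitones; 11 semitones down from A2 gives Bb1.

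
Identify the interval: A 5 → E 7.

perfect twelfth

A to E spans five letter names (A-B-C-D-E), plus an octave: a twelfth.
A5 to E7 is 19 semitones, matching the perfect twelfth exactly, so the quality is perfect.
(Equivalently, a compound perfect fifth: a perfect fifth plus an octave.)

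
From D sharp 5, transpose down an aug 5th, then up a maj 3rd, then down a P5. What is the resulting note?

An augmented fifth down from D#5 is G4.
Up a major third from G4: B4 (4 semitones up).
A perfect fifth down from B4 is E4.

E 4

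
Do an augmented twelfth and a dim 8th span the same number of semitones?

An augmented twelfth spans 20 semitones; a diminished octave spans 11 semitones. They differ by 9.

No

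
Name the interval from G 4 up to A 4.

major second

G to A spans two letter names (G-A) — that makes it a second of some quality.
The major second spans 2 semitones, and G4 to A4 is exactly 2 semitones — so this is a major second.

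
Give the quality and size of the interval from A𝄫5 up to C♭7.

A to C spans three letter names (A-B-C), plus an octave, so the interval is some kind of tenth.
Counting semitones, Abb5→Cb7 is 16, which is the major tenth.
(Equivalently, a compound major third: a major third plus an octave.)

major tenth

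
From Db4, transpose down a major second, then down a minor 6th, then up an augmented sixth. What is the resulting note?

Db4 down a major second → Cb4 (2 semitones).
A minor sixth down from Cb4 is Eb3.
Eb3 up an augmented sixth → C#4 (10 semitones).

C#4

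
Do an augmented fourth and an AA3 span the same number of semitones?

Yes

An augmented fourth spans 6 semitones, and a doubly augmented third also spans 6 semitones — they're enharmonic.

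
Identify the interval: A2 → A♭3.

A to A is the same letter name, plus an octave — that makes it an octave of some quality.
A2 to Ab3 spans 11 semitones — one semitone narrower than the perfect octave (12) — giving a diminished octave.

diminished octave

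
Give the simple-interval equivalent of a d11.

Take out an octave (7 from the number): 11 − 7 = 4.
So a diminished eleventh is an octave plus a diminished fourth. The quality is unchanged.

diminished 4th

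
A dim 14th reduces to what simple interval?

diminished 7th

Each octave removed subtracts seven from the number: 14 − 7 = 7.
So a diminished fourteenth is an octave plus a diminished seventh. The quality is unchanged.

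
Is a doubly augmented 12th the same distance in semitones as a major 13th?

A doubly augmented twelfth spans 21 semitones, and a major thirteenth also spans 21 semitones — they're enharmonic.

Yes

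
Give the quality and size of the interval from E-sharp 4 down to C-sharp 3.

major tenth

Descending from E#4 to C#3 is the same interval as ascending C#3 to E#4.
C to E spans three letter names (C-D-E), plus an octave, so the interval is some kind of tenth.
C#3 to E#4 is 16 semitones, matching the major tenth exactly, so the quality is major.
(Equivalently, a compound major third: a major third plus an octave.)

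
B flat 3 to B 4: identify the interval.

B to B is the same letter name, plus an octave, so the interval is some kind of octave.
The perfect octave is 12 semitones; here we have 13, one semitone wider: augmented.

augmented octave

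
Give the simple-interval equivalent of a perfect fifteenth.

perfect 8th

Each octave removed subtracts seven from the number: 15 − 7 = 8.
So a perfect fifteenth is an octave plus a perfect octave. The quality is unchanged.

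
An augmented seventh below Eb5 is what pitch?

The seventh takes the letter from E down to F.
An augmented seventh is 12 semitones; 12 semitones down from Eb5 gives Fbb4.

Fbb4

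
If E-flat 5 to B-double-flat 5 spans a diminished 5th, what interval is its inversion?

The rule of nine gives the new number: 9 − 5 = 4, so a fifth becomes a fourth.
Quality inverts too: diminished becomes augmented. That makes the inversion an augmented fourth.

A4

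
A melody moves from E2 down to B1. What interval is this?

Descending from E2 to B1 is the same interval as ascending B1 to E2.
B to E spans four letter names (B-C-D-E) — that makes it a fourth of some quality.
B1 to E2 is 5 semitones, matching the perfect fourth exactly, so the quality is perfect.

perfect fourth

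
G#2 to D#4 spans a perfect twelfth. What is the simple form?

perfect 5th

Subtracting seven from the interval number removes an octave: 12 − 7 = 5.
Quality carries through unchanged, so the simple form is a perfect fifth.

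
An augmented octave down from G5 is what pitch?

Gb4

For an octave the letter name doesn't change: still G, an octave down.
Moving 13 semitones down from G5 (the size of an augmented octave) reaches Gb4.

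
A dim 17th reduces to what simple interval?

d3

Subtracting seven from the interval number removes an octave: 17 − 14 = 3.
Quality carries through unchanged, so the simple form is a diminished third.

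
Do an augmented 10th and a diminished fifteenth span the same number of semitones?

No

An augmented tenth is 17 semitones but a diminished fifteenth is 23 semitones — different sizes.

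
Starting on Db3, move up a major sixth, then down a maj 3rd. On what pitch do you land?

Gb3

Db3 up a major sixth → Bb3 (9 semitones).
Down a major third from Bb3: Gb3 (4 semitones down).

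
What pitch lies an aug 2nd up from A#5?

B##5

Counting two letter names up from A lands on B.
An augmented second is 3 semitones; 3 semitones up from A#5 gives B##5.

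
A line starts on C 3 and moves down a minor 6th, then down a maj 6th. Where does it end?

G 1

C3 down a minor sixth → E2 (8 semitones).
Down a major sixth from E2: G1 (9 semitones down).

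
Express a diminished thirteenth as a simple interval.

d6

Take out an octave (7 from the number): 13 − 7 = 6.
Quality carries through unchanged, so the simple form is a diminished sixth.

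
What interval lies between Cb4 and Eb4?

C to E spans three letter names (C-D-E): a third.
Counting semitones, Cb4→Eb4 is 4, which is the major third.

M3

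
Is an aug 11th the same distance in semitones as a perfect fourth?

No

An augmented eleventh spans 18 semitones; a perfect fourth spans 5 semitones. They differ by 13.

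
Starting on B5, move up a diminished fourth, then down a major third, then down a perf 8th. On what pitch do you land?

Up a diminished fourth from B5: Eb6 (4 semitones up).
A major third down from Eb6 is Cb6.
Cb6 down a perfect octave → Cb5 (12 semitones).

Cb5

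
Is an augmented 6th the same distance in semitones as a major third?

No

An augmented sixth spans 10 semitones; a major third spans 4 semitones. They differ by 6.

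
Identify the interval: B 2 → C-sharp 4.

B to C spans two letter names (B-C), plus an octave: a ninth.
Counting semitones, B2→C#4 is 14, which is the major ninth.
(Equivalently, a compound major second: a major second plus an octave.)

M9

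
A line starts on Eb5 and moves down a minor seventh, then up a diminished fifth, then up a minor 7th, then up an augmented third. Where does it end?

A minor seventh down from Eb5 is F4.
A diminished fifth up from F4 is Cb5.
Cb5 up a minor seventh → Bbb5 (10 semitones).
Bbb5 up an augmented third → D6 (5 semitones).

D6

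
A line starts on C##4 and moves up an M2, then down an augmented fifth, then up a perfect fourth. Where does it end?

C#4

A major second up from C##4 is D##4.
Down an augmented fifth from D##4: G#3 (8 semitones down).
G#3 up a perfect fourth → C#4 (5 semitones).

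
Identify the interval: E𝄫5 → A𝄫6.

E to A spans four letter names (E-F-G-A), plus an octave — that makes it an eleventh of some quality.
Ebb5 to Abb6 is 17 semitones, matching the perfect eleventh exactly, so the quality is perfect.
(Equivalently, a compound perfect fourth: a perfect fourth plus an octave.)

perfect eleventh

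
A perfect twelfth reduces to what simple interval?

Each octave removed subtracts seven from the number: 12 − 7 = 5.
So a perfect twelfth is an octave plus a perfect fifth. The quality is unchanged.

P5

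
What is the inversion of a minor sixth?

major third

Inverted interval numbers add to nine, so a sixth pairs with a third (6 + 3 = 9).
The quality also flips — minor becomes major — giving a major third.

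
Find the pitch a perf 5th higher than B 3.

F sharp 4

Five letter names up from B: F.
Moving 7 semitones up from B3 (the size of a perfect fifth) reaches F#4.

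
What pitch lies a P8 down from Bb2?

The letter stays B (same as the start), shifted an octave down.
A perfect octave is 12 semitones; 12 semitones down from Bb2 gives Bb1.

Bb1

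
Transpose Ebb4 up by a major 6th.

The sixth takes the letter from E up to C.
A major sixth spans 9 semitones, so from Ebb4 the target pitch is Cb5.

Cb5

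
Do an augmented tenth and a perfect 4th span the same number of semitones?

No

An augmented tenth is 17 semitones but a perfect fourth is 5 semitones — different sizes.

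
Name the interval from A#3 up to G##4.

A to G spans seven letter names (A-B-C-D-E-F-G), so the interval is some kind of seventh.
Counting semitones, A#3→G##4 is 11, which is the major seventh.

major seventh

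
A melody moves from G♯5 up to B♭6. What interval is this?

diminished 10th

G to B spans three letter names (G-A-B), plus an octave — that makes it a tenth of some quality.
The major tenth is 16 semitones; here we have 14, two semitones narrower: diminished.
(Equivalently, a compound diminished third: a diminished third plus an octave.)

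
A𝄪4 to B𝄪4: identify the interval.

major second

A to B spans two letter names (A-B) — that makes it a second of some quality.
The major second spans 2 semitones, and A##4 to B##4 is exactly 2 semitones — so this is a major second.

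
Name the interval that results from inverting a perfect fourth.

The rule of nine gives the new number: 9 − 4 = 5, so a fourth becomes a fifth.
And perfect stays perfect under inversion, so we get a perfect fifth.

P5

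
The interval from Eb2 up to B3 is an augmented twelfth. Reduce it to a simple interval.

Take out an octave (7 from the number): 12 − 7 = 5.
That makes an augmented twelfth a compound augmented fifth — an octave plus an augmented fifth.

augmented fifth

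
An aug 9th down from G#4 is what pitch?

The ninth's letter: G down two letter names plus an octave → F.
An augmented ninth spans 15 semitones, so from G#4 the target pitch is F3.

F3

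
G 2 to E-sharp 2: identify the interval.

diminished third

Descending from G2 to E#2 is the same interval as ascending E#2 to G2.
E to G spans three letter names (E-F-G): a third.
A major third would be 4 semitones; E#2 to G2 is 2, two semitones narrower, so the interval is diminished.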